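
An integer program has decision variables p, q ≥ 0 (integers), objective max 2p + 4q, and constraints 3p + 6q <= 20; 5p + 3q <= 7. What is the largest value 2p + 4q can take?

8

(p,q)=(0,2): 3·0+6·2=12≤20, 5·0+3·2=6≤7, objective 8.
(p,q)=(0,1): 3·0+6·1=6≤20, 5·0+3·1=3≤7, objective 4.
Maximum is 8 at (p,q)=(0,2).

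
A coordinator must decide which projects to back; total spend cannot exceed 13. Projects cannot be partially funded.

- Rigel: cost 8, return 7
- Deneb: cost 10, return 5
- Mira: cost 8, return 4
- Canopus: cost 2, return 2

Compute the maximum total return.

9

Treat it as a binary knapsack problem.
Take Rigel and Canopus: cost 8 + 2 = 10 ≤ 13, return 7 + 2 = 9.
No other feasible combination does better.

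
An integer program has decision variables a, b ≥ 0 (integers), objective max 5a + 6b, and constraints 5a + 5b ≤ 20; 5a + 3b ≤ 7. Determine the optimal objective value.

12

(a,b)=(0,2) is feasible, giving 12.
(a,b)=(0,1) is feasible, giving 6.
The best lattice point is (0,2), giving 12.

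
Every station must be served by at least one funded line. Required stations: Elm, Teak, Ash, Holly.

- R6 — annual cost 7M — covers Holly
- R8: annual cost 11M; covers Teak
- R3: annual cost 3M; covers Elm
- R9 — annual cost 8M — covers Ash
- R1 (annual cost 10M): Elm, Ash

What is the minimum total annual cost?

28

This is a weighted set-cover instance.
The greedy cost-per-new-station heuristic would pick R3, R6, R9, and R8 for 29, but a cheaper cover exists.
Choose R6, R8, and R1: together they cover Elm, Teak, Ash, Holly — every station.
Total annual cost: 7 + 11 + 10 = 28.
No cover costs less than 28.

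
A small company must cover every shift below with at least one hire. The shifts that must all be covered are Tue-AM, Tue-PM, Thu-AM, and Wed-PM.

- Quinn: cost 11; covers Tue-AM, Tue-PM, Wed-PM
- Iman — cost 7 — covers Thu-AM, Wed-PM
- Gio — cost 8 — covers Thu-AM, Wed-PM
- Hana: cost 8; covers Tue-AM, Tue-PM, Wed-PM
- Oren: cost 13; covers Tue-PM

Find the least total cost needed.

15

Choose Iman and Hana: together they cover Tue-AM, Tue-PM, Thu-AM, Wed-PM — every shift.
Total cost: 7 + 8 = 15.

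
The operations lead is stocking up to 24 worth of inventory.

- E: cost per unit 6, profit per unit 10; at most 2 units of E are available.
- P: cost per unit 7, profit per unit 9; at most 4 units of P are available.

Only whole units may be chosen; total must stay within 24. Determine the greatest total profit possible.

29

This is a bounded integer knapsack.
E has the best ratio (10/6); taking only E gives at most 2×10 = 20 (stopped by the supply cap of 2).
Mixing does better — 2×E and 1×P: cost 19 ≤ 24, profit 2·10 + 1·9 = 29.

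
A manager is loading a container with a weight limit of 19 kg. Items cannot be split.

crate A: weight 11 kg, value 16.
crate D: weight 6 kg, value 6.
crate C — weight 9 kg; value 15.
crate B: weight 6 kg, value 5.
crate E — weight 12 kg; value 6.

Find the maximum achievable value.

22

Treat it as a binary knapsack problem.
Allowing fractional choices, the relaxed optimum would be about 29.5, but items are indivisible.
crate A + crate D: weight 11 + 6 = 17 ≤ 19, value 16 + 6 = 22.
crate D + crate C: weight 6 + 9 = 15 ≤ 19, value 6 + 15 = 21.
Best is crate A and crate D with total value 22.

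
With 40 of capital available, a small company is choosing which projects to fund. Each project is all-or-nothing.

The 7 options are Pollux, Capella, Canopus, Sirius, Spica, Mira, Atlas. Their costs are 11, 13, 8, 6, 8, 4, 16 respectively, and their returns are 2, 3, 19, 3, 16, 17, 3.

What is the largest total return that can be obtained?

58

Allowing fractional choices, the relaxed optimum would be about 58.2, but projects are indivisible.
Pollux + Canopus + Sirius + Spica + Mira: cost 11 + 8 + 6 + 8 + 4 = 37 ≤ 40, return 2 + 19 + 3 + 16 + 17 = 57.
Capella + Canopus + Sirius + Spica + Mira: cost 13 + 8 + 6 + 8 + 4 = 39 ≤ 40, return 3 + 19 + 3 + 16 + 17 = 58.
Canopus + Sirius + Spica + Mira: cost 8 + 6 + 8 + 4 = 26 ≤ 40, return 19 + 3 + 16 + 17 = 55.
Best is Capella, Canopus, Sirius, Spica, and Mira with total return 58.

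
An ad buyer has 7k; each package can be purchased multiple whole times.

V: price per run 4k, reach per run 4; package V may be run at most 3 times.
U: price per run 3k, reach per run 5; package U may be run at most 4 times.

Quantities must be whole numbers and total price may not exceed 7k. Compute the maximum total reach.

U has the best ratio (5/3); taking only U gives at most 2×5 = 10 (stopped by the price limit).
Optimal: 2×U: price 6 ≤ 7, reach 2·5 = 10.

10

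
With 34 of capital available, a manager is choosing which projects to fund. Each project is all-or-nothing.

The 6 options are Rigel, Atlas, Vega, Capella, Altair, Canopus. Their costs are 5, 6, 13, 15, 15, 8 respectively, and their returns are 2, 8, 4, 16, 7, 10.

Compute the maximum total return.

36

Allowing fractional choices, the relaxed optimum would be about 36.3, but projects are indivisible.
Atlas + Capella + Canopus: cost 6 + 15 + 8 = 29 ≤ 34, return 8 + 16 + 10 = 34.
Rigel + Atlas + Capella + Canopus: cost 5 + 6 + 15 + 8 = 34 ≤ 34, return 2 + 8 + 16 + 10 = 36.
Best is Rigel, Atlas, Capella, and Canopus with total return 36.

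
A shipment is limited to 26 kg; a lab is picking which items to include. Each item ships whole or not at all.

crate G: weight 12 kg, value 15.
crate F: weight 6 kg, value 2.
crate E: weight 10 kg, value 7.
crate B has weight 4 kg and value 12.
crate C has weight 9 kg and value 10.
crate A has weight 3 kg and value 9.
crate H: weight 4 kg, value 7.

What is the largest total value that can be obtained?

crate F + crate B + crate C + crate A + crate H: weight 6 + 4 + 9 + 3 + 4 = 26 ≤ 26, value 2 + 12 + 10 + 9 + 7 = 40.
crate G + crate B + crate A + crate H: weight 12 + 4 + 3 + 4 = 23 ≤ 26, value 15 + 12 + 9 + 7 = 43.
Best is crate G, crate B, crate A, and crate H with total value 43.

43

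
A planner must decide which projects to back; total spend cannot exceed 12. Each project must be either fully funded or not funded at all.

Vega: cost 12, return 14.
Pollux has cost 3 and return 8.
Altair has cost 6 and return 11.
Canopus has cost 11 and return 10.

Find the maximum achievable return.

Allowing fractional choices, the relaxed optimum would be about 22.5, but projects are indivisible.
Pollux + Altair: cost 3 + 6 = 9 ≤ 12, return 8 + 11 = 19.
Vega: cost 12 ≤ 12, return 14.
Best is Pollux and Altair with total return 19.

19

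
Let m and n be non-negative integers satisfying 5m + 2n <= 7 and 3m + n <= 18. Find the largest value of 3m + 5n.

15

Relaxing integrality, the LP optimum is 17.50 at (m,n) = (0, 3.5), which is not an integer point.
(m,n)=(0,3) is feasible, giving 15.
(m,n)=(0,2) is feasible, giving 10.
The best lattice point is (0,3), giving 15.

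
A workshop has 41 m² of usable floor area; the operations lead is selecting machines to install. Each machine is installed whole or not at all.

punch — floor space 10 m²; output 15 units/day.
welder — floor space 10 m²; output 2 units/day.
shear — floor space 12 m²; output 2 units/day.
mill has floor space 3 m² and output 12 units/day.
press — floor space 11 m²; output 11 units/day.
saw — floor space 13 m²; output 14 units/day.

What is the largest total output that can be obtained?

punch + welder + mill + saw: floor space 10 + 10 + 3 + 13 = 36 ≤ 41, output 15 + 2 + 12 + 14 = 43.
punch + shear + mill + saw: floor space 10 + 12 + 3 + 13 = 38 ≤ 41, output 15 + 2 + 12 + 14 = 43.
punch + mill + press + saw: floor space 10 + 3 + 11 + 13 = 37 ≤ 41, output 15 + 12 + 11 + 14 = 52.
Best is punch, mill, press, and saw with total output 52.

52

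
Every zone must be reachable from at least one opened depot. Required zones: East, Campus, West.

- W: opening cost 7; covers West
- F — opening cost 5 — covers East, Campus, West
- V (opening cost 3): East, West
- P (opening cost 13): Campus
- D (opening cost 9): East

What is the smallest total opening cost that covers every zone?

5

The greedy cost-per-new-zone heuristic would pick V and F for 8, but a cheaper cover exists.
F alone covers East, Campus, West — every zone.
Total opening cost: 5.
No cover costs less than 5.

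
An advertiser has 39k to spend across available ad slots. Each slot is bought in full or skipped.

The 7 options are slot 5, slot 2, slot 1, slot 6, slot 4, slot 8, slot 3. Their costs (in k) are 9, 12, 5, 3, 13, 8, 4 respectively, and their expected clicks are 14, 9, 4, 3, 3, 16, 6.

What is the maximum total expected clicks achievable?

49

This is an integer program with binary decision variables.
Allowing fractional choices, the relaxed optimum would be about 50.5, but ad slots are indivisible.
slot 5 + slot 2 + slot 6 + slot 8 + slot 3: cost 9 + 12 + 3 + 8 + 4 = 36 ≤ 39, expected clicks 14 + 9 + 3 + 16 + 6 = 48.
slot 5 + slot 2 + slot 1 + slot 6 + slot 8: cost 9 + 12 + 5 + 3 + 8 = 37 ≤ 39, expected clicks 14 + 9 + 4 + 3 + 16 = 46.
slot 5 + slot 2 + slot 1 + slot 8 + slot 3: cost 9 + 12 + 5 + 8 + 4 = 38 ≤ 39, expected clicks 14 + 9 + 4 + 16 + 6 = 49.
Best is slot 5, slot 2, slot 1, slot 8, and slot 3 with total expected clicks 49.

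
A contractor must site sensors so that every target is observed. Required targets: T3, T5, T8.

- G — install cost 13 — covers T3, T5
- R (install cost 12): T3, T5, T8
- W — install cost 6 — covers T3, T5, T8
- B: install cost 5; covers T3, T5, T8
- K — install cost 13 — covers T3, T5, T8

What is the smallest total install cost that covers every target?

This is an integer covering problem.
B alone covers T3, T5, T8 — every target.
Total install cost: 5.

5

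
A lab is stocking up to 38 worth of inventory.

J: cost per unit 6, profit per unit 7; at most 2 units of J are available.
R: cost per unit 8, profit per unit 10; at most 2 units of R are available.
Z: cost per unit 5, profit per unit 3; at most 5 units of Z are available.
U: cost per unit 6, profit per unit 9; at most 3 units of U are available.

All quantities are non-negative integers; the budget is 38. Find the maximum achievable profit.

2×J, 1×R, and 3×U: cost 38 ≤ 38, profit 2·7 + 1·10 + 3·9 = 51.
2×R and 3×U: cost 34 ≤ 38, profit 2·10 + 3·9 = 47.
Best is 51.

51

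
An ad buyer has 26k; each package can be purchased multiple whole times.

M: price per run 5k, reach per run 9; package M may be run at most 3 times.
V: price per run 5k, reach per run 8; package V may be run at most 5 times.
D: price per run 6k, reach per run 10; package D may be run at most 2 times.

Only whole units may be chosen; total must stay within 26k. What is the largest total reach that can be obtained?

3×M, 1×V, and 1×D: price 26 ≤ 26, reach 3·9 + 1·8 + 1·10 = 45.
2×M, 2×V, and 1×D: price 26 ≤ 26, reach 2·9 + 2·8 + 1·10 = 44.
Best is 45.

45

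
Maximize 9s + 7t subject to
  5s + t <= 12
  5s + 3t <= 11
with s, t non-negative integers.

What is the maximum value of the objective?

23

Relaxing integrality, the LP optimum is 25.67 at (s,t) = (0, 3.67), which is not an integer point.
(s,t)=(1,2): 5·1+1·2=7≤12, 5·1+3·2=11≤11, objective 23.
(s,t)=(0,3): 5·0+1·3=3≤12, 5·0+3·3=9≤11, objective 21.
(s,t)=(1,1): 5·1+1·1=6≤12, 5·1+3·1=8≤11, objective 16.
Maximum is 23 at (s,t)=(1,2).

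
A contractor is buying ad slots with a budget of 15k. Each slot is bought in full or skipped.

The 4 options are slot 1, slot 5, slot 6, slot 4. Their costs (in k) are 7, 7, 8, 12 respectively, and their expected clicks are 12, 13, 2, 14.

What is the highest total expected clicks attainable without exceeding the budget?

slot 4: cost 12 ≤ 15, expected clicks 14.
slot 1 + slot 5: cost 7 + 7 = 14 ≤ 15, expected clicks 12 + 13 = 25.
slot 5 + slot 6: cost 7 + 8 = 15 ≤ 15, expected clicks 13 + 2 = 15.
Best is slot 1 and slot 5 with total expected clicks 25.

25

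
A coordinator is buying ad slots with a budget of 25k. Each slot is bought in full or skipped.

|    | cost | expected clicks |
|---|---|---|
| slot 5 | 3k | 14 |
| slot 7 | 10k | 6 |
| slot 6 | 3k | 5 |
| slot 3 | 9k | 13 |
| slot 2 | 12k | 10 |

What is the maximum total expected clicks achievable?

Take slot 5, slot 7, slot 6, and slot 3: cost 3 + 10 + 3 + 9 = 25 ≤ 25, expected clicks 14 + 6 + 5 + 13 = 38.
No other feasible combination does better.

38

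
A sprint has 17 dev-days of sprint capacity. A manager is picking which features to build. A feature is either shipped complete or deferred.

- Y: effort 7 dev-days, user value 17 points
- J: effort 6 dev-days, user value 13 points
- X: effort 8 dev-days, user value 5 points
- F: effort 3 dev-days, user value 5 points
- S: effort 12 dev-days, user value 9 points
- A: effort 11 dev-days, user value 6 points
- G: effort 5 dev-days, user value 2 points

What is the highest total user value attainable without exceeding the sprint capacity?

35

This is a 0-1 knapsack instance.
Y + J: effort 7 + 6 = 13 ≤ 17, user value 17 + 13 = 30.
Y + J + F: effort 7 + 6 + 3 = 16 ≤ 17, user value 17 + 13 + 5 = 35.
Best is Y, J, and F with total user value 35.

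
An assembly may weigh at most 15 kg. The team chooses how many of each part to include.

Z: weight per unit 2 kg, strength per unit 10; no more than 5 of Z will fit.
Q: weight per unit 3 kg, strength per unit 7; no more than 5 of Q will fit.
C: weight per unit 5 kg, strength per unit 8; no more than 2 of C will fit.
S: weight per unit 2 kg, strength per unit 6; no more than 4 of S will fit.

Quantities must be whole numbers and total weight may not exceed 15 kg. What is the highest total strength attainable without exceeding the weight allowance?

63

Z has the best ratio (10/2); taking only Z gives at most 5×10 = 50 (stopped by the supply cap of 5).
Mixing does better — 5×Z, 1×Q, and 1×S: weight 15 ≤ 15, strength 5·10 + 1·7 + 1·6 = 63.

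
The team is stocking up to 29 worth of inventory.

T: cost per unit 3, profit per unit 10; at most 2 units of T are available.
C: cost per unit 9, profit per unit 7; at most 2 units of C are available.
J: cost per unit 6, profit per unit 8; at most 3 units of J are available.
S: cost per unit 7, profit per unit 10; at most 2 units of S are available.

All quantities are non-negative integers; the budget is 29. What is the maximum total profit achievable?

48

2×T, 1×C, and 2×S: cost 29 ≤ 29, profit 2·10 + 1·7 + 2·10 = 47.
2×T, 1×J, and 2×S: cost 26 ≤ 29, profit 2·10 + 1·8 + 2·10 = 48.
Best is 48.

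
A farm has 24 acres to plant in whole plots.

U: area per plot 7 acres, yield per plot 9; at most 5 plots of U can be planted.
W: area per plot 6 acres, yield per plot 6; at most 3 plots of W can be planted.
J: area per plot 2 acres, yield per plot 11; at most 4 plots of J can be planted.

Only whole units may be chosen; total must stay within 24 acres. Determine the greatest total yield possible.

This is a bounded integer knapsack.
J has the best ratio (11/2); taking only J gives at most 4×11 = 44 (stopped by the supply cap of 4).
Mixing does better — 2×U and 4×J: area 22 ≤ 24, yield 2·9 + 4·11 = 62.

62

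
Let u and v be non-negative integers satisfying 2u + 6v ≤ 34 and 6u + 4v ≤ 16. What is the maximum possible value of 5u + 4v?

16

(u,v)=(0,4): 2·0+6·4=24≤34, 6·0+4·4=16≤16, objective 16.
(u,v)=(0,3): 2·0+6·3=18≤34, 6·0+4·3=12≤16, objective 12.
The best lattice point is (0,4), giving 16.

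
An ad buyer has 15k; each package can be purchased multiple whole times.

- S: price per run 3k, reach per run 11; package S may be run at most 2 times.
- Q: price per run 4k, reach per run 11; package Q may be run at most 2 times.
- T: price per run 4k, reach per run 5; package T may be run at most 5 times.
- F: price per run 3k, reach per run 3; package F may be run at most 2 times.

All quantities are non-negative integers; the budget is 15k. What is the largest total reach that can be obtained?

44

This is a bounded integer knapsack.
1×S, 2×Q, and 1×T: price 15 ≤ 15, reach 1·11 + 2·11 + 1·5 = 38.
2×S and 2×Q: price 14 ≤ 15, reach 2·11 + 2·11 = 44.
Best is 44.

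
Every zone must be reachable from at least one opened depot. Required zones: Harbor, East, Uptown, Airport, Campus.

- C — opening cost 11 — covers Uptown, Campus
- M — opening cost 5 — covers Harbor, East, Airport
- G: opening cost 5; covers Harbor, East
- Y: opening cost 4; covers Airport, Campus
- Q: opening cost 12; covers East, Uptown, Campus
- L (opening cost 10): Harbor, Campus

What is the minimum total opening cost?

The greedy cost-per-new-zone heuristic would pick M, Y, and C for 20, but a cheaper cover exists.
Choose C and M: together they cover Harbor, East, Uptown, Airport, Campus — every zone.
Total opening cost: 11 + 5 = 16.
No cover costs less than 16.

16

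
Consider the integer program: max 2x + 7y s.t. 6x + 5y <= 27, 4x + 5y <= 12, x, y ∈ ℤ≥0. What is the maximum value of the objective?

14

The continuous relaxation peaks at (0, 2.4) with value 16.80; rounding to a feasible lattice point costs some objective.
(x,y)=(0,2): 6·0+5·2=10≤27, 4·0+5·2=10≤12, objective 14.
(x,y)=(1,1): 6·1+5·1=11≤27, 4·1+5·1=9≤12, objective 9.
(x,y)=(0,1): 6·0+5·1=5≤27, 4·0+5·1=5≤12, objective 7.
Maximum is 14 at (x,y)=(0,2).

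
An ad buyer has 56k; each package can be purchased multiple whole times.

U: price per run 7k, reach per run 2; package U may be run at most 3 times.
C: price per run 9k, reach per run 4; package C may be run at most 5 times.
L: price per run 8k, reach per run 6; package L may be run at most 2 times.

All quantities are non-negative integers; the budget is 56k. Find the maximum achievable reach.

4×C and 2×L: price 52 ≤ 56, reach 4·4 + 2·6 = 28.
5×C and 1×L: price 53 ≤ 56, reach 5·4 + 1·6 = 26.
Best is 28.

28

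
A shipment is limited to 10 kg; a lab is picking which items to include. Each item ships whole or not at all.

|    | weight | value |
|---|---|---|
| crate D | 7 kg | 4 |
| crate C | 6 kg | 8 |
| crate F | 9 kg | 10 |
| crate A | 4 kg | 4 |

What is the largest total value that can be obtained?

12

crate F: weight 9 ≤ 10, value 10.
crate C: weight 6 ≤ 10, value 8.
crate C + crate A: weight 6 + 4 = 10 ≤ 10, value 8 + 4 = 12.
Best is crate C and crate A with total value 12.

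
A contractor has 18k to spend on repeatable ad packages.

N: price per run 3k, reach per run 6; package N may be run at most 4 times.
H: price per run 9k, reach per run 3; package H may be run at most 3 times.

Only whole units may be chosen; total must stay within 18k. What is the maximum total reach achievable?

24

N has the best ratio (6/3); taking only N gives at most 4×6 = 24 (stopped by the supply cap of 4).
Optimal: 4×N: price 12 ≤ 18, reach 4·6 = 24.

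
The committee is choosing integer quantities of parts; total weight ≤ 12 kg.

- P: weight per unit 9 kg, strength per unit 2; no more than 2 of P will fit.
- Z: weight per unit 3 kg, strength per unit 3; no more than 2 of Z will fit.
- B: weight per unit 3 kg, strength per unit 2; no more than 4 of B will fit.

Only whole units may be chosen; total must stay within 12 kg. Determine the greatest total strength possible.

10

This is a bounded integer knapsack.
Z has the best ratio (3/3); taking only Z gives at most 2×3 = 6 (stopped by the supply cap of 2).
Mixing does better — 2×Z and 2×B: weight 12 ≤ 12, strength 2·3 + 2·2 = 10.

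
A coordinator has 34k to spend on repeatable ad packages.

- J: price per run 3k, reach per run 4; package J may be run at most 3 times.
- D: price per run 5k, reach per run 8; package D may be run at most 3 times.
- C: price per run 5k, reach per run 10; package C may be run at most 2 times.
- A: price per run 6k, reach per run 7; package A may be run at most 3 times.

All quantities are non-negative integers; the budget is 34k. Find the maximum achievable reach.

56

C has the best ratio (10/5); taking only C gives at most 2×10 = 20 (stopped by the supply cap of 2).
Mixing does better — 3×J, 3×D, and 2×C: price 34 ≤ 34, reach 3·4 + 3·8 + 2·10 = 56.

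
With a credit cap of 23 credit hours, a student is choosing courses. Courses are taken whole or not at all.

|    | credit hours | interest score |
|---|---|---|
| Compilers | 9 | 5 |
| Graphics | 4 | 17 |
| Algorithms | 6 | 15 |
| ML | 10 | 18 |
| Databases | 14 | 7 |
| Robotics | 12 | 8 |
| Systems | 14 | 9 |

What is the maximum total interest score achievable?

50

Allowing fractional choices, the relaxed optimum would be about 52.0, but courses are indivisible.
Graphics + Algorithms + Robotics: credit hours 4 + 6 + 12 = 22 ≤ 23, interest score 17 + 15 + 8 = 40.
Graphics + Algorithms + ML: credit hours 4 + 6 + 10 = 20 ≤ 23, interest score 17 + 15 + 18 = 50.
Best is Graphics, Algorithms, and ML with total interest score 50.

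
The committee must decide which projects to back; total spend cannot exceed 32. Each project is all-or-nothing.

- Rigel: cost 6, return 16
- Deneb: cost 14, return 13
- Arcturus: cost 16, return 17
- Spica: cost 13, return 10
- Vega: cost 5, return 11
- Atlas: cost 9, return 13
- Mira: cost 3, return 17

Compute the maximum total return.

61

Take Rigel, Arcturus, Vega, and Mira: cost 6 + 16 + 5 + 3 = 30 ≤ 32, return 16 + 17 + 11 + 17 = 61.
No other feasible combination does better.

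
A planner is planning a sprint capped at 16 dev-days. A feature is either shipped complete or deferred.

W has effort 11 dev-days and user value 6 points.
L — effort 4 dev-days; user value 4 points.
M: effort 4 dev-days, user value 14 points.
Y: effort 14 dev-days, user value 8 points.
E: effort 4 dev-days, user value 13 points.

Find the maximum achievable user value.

31

Allowing fractional choices, the relaxed optimum would be about 33.3, but features are indivisible.
L + M + E: effort 4 + 4 + 4 = 12 ≤ 16, user value 4 + 14 + 13 = 31.
W + M: effort 11 + 4 = 15 ≤ 16, user value 6 + 14 = 20.
M + E: effort 4 + 4 = 8 ≤ 16, user value 14 + 13 = 27.
Best is L, M, and E with total user value 31.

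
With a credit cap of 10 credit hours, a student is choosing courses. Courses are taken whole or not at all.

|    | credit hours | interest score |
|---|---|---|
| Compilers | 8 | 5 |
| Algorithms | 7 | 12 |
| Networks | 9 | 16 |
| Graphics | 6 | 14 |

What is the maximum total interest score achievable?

This is an integer program with binary decision variables.
Allowing fractional choices, the relaxed optimum would be about 21.1, but courses are indivisible.
Networks: credit hours 9 ≤ 10, interest score 16.
Algorithms: credit hours 7 ≤ 10, interest score 12.
Graphics: credit hours 6 ≤ 10, interest score 14.
Best is Networks with total interest score 16.

16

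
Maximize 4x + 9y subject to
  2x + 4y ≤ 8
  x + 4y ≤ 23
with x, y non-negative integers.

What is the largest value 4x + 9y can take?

18

(x,y)=(0,2): 2·0+4·2=8≤8, 1·0+4·2=8≤23, objective 18.
(x,y)=(1,1): 2·1+4·1=6≤8, 1·1+4·1=5≤23, objective 13.
(x,y)=(0,1): 2·0+4·1=4≤8, 1·0+4·1=4≤23, objective 9.
No feasible integer point exceeds 18.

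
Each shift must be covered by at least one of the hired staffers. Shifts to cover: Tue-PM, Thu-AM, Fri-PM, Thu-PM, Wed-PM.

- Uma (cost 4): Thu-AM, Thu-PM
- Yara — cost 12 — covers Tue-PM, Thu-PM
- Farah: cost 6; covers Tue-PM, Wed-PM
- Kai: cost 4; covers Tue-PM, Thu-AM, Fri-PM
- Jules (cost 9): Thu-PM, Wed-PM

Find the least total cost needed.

Choose Kai and Jules: together they cover Tue-PM, Thu-AM, Fri-PM, Thu-PM, Wed-PM — every shift.
Total cost: 4 + 9 = 13.

13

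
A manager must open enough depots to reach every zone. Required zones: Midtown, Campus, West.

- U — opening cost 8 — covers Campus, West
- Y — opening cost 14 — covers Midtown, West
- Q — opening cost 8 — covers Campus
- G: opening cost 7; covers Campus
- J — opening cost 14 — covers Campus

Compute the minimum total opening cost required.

This is a weighted set-cover instance.
The greedy cost-per-new-zone heuristic would pick U and Y for 22, but a cheaper cover exists.
Choose Y and G: together they cover Midtown, Campus, West — every zone.
Total opening cost: 14 + 7 = 21.
No cover costs less than 21.

21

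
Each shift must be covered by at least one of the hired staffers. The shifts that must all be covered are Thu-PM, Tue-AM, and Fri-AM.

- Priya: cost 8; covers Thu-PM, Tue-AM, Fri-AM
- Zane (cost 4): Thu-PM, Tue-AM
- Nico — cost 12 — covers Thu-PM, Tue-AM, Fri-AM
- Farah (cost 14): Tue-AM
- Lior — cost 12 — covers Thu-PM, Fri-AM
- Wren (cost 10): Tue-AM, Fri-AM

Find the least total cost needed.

8

The greedy cost-per-new-shift heuristic would pick Zane and Priya for 12, but a cheaper cover exists.
Priya alone covers Thu-PM, Tue-AM, Fri-AM — every shift.
Total cost: 8.
No cover costs less than 8.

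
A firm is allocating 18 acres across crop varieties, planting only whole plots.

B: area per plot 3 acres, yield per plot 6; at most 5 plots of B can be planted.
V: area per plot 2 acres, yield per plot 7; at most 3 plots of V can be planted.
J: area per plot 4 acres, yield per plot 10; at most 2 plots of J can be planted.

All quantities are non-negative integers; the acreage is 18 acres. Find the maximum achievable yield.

47

This is a bounded integer knapsack.
V has the best ratio (7/2); taking only V gives at most 3×7 = 21 (stopped by the supply cap of 3).
Mixing does better — 1×B, 3×V, and 2×J: area 17 ≤ 18, yield 1·6 + 3·7 + 2·10 = 47.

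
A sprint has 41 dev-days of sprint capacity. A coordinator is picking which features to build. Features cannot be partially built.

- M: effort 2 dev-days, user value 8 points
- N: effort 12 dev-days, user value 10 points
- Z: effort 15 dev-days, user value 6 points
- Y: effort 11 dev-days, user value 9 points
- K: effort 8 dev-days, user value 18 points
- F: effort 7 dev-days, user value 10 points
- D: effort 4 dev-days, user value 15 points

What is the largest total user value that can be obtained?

Allowing fractional choices, the relaxed optimum would be about 67.5, but features are indivisible.
M + N + Y + K + D: effort 2 + 12 + 11 + 8 + 4 = 37 ≤ 41, user value 8 + 10 + 9 + 18 + 15 = 60.
M + N + K + F + D: effort 2 + 12 + 8 + 7 + 4 = 33 ≤ 41, user value 8 + 10 + 18 + 10 + 15 = 61.
M + Y + K + F + D: effort 2 + 11 + 8 + 7 + 4 = 32 ≤ 41, user value 8 + 9 + 18 + 10 + 15 = 60.
Best is M, N, K, F, and D with total user value 61.

61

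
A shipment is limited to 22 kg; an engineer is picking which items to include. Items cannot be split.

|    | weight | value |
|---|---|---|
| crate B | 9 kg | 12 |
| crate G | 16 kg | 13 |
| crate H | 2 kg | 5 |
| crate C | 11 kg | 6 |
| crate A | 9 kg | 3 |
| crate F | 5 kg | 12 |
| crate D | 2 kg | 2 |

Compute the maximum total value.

31

crate B + crate H + crate F: weight 9 + 2 + 5 = 16 ≤ 22, value 12 + 5 + 12 = 29.
crate B + crate F + crate D: weight 9 + 5 + 2 = 16 ≤ 22, value 12 + 12 + 2 = 26.
crate B + crate H + crate F + crate D: weight 9 + 2 + 5 + 2 = 18 ≤ 22, value 12 + 5 + 12 + 2 = 31.
Best is crate B, crate H, crate F, and crate D with total value 31.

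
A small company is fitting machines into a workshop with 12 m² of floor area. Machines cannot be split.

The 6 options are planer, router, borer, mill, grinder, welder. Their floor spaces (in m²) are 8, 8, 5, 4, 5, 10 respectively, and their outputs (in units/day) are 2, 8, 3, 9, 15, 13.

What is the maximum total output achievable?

24

This is an integer program with binary decision variables.
mill + grinder: floor space 4 + 5 = 9 ≤ 12, output 9 + 15 = 24.
borer + grinder: floor space 5 + 5 = 10 ≤ 12, output 3 + 15 = 18.
Best is mill and grinder with total output 24.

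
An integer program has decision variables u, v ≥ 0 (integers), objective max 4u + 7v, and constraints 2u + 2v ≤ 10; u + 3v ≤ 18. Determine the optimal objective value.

35

(u,v)=(0,5) is feasible, giving 35.
(u,v)=(1,4) is feasible, giving 32.
No feasible integer point exceeds 35.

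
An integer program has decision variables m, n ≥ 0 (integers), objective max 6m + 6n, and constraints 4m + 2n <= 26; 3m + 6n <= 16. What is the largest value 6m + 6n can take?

30

The continuous relaxation peaks at (5.33, 0) with value 32.00; rounding to a feasible lattice point costs some objective.
(m,n)=(5,0): 4·5+2·0=20≤26, 3·5+6·0=15≤16, objective 30.
(m,n)=(4,0): 4·4+2·0=16≤26, 3·4+6·0=12≤16, objective 24.
The best lattice point is (5,0), giving 30.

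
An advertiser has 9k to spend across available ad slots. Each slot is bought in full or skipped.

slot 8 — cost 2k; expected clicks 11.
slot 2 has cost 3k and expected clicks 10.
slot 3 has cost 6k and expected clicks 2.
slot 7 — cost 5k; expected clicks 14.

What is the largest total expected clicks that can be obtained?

This is a 0-1 knapsack instance.
Allowing fractional choices, the relaxed optimum would be about 32.2, but ad slots are indivisible.
slot 8 + slot 2: cost 2 + 3 = 5 ≤ 9, expected clicks 11 + 10 = 21.
slot 2 + slot 7: cost 3 + 5 = 8 ≤ 9, expected clicks 10 + 14 = 24.
slot 8 + slot 7: cost 2 + 5 = 7 ≤ 9, expected clicks 11 + 14 = 25.
Best is slot 8 and slot 7 with total expected clicks 25.

25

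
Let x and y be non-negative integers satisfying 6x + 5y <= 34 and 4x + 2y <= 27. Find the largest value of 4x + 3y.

22

Relaxing integrality, the LP optimum is 22.67 at (x,y) = (5.67, 0), which is not an integer point.
(x,y)=(4,2): 6·4+5·2=34≤34, 4·4+2·2=20≤27, objective 22.
(x,y)=(3,3): 6·3+5·3=33≤34, 4·3+2·3=18≤27, objective 21.
(x,y)=(5,0): 6·5+5·0=30≤34, 4·5+2·0=20≤27, objective 20.
No feasible integer point exceeds 22.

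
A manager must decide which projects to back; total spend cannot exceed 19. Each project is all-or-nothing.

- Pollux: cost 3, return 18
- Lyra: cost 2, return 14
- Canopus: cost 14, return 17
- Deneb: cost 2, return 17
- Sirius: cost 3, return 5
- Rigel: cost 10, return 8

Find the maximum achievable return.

Treat it as a binary knapsack problem.
Allowing fractional choices, the relaxed optimum would be about 64.9, but projects are indivisible.
Pollux + Lyra + Deneb + Rigel: cost 3 + 2 + 2 + 10 = 17 ≤ 19, return 18 + 14 + 17 + 8 = 57.
Pollux + Lyra + Deneb + Sirius: cost 3 + 2 + 2 + 3 = 10 ≤ 19, return 18 + 14 + 17 + 5 = 54.
Best is Pollux, Lyra, Deneb, and Rigel with total return 57.

57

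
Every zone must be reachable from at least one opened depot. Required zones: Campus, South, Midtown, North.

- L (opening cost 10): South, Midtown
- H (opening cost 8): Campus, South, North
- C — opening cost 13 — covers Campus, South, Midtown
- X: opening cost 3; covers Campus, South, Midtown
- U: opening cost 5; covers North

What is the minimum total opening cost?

8

This is a weighted set-cover instance.
Choose X and U: together they cover Campus, South, Midtown, North — every zone.
Total opening cost: 3 + 5 = 8.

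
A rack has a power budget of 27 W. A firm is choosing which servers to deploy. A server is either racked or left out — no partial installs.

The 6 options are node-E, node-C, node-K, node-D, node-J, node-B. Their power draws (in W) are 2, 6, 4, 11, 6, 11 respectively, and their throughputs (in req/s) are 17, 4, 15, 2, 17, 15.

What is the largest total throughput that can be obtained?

This is a 0-1 knapsack instance.
Allowing fractional choices, the relaxed optimum would be about 66.7, but servers are indivisible.
node-E + node-K + node-J + node-B: power draw 2 + 4 + 6 + 11 = 23 ≤ 27, throughput 17 + 15 + 17 + 15 = 64.
node-E + node-C + node-K + node-J: power draw 2 + 6 + 4 + 6 = 18 ≤ 27, throughput 17 + 4 + 15 + 17 = 53.
node-E + node-C + node-J + node-B: power draw 2 + 6 + 6 + 11 = 25 ≤ 27, throughput 17 + 4 + 17 + 15 = 53.
Best is node-E, node-K, node-J, and node-B with total throughput 64.

64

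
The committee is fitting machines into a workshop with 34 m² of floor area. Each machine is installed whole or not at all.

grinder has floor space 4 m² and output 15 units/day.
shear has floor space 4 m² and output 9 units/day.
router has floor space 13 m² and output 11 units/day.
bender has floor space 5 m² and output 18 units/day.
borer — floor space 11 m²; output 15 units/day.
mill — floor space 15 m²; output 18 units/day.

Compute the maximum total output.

60

Allowing fractional choices, the relaxed optimum would be about 69.0, but machines are indivisible.
grinder + router + bender + borer: floor space 4 + 13 + 5 + 11 = 33 ≤ 34, output 15 + 11 + 18 + 15 = 59.
grinder + shear + bender + borer: floor space 4 + 4 + 5 + 11 = 24 ≤ 34, output 15 + 9 + 18 + 15 = 57.
grinder + shear + bender + mill: floor space 4 + 4 + 5 + 15 = 28 ≤ 34, output 15 + 9 + 18 + 18 = 60.
Best is grinder, shear, bender, and mill with total output 60.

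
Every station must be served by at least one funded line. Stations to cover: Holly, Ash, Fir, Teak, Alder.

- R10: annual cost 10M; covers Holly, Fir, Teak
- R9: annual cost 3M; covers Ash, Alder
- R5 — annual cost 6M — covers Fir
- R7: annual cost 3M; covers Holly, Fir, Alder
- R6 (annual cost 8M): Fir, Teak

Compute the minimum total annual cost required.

This is a weighted set-cover instance.
The greedy cost-per-new-station heuristic would pick R7, R9, and R6 for 14, but a cheaper cover exists.
Choose R10 and R9: together they cover Holly, Ash, Fir, Teak, Alder — every station.
Total annual cost: 10 + 3 = 13.
No cover costs less than 13.

13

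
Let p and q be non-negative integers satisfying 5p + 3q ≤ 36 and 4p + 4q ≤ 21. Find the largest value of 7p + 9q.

Relaxing integrality, the LP optimum is 47.25 at (p,q) = (0, 5.25), which is not an integer point.
(p,q)=(0,5): 5·0+3·5=15≤36, 4·0+4·5=20≤21, objective 45.
(p,q)=(1,4): 5·1+3·4=17≤36, 4·1+4·4=20≤21, objective 43.
(p,q)=(0,4): 5·0+3·4=12≤36, 4·0+4·4=16≤21, objective 36.
The best lattice point is (0,5), giving 45.

45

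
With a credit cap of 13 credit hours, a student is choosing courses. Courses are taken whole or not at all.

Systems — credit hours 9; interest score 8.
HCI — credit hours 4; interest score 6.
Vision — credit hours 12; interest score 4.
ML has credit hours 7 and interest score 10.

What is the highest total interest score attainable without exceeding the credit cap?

This is a 0-1 knapsack instance.
Take HCI and ML: credit hours 4 + 7 = 11 ≤ 13, interest score 6 + 10 = 16.
No other feasible combination does better.

16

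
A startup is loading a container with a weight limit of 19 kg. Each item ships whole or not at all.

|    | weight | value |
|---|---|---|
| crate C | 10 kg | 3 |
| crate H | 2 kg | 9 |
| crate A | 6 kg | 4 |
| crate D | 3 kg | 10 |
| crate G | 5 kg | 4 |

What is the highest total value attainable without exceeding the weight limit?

27

Treat it as a binary knapsack problem.
Take crate H, crate A, crate D, and crate G: weight 2 + 6 + 3 + 5 = 16 ≤ 19, value 9 + 4 + 10 + 4 = 27.
No other feasible combination does better.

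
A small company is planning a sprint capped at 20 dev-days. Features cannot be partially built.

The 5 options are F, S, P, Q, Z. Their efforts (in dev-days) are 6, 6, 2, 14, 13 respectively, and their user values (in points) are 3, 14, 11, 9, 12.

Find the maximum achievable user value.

28

This is an integer program with binary decision variables.
S + P: effort 6 + 2 = 8 ≤ 20, user value 14 + 11 = 25.
S + Z: effort 6 + 13 = 19 ≤ 20, user value 14 + 12 = 26.
F + S + P: effort 6 + 6 + 2 = 14 ≤ 20, user value 3 + 14 + 11 = 28.
Best is F, S, and P with total user value 28.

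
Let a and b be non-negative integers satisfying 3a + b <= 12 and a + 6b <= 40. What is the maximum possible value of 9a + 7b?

60

Relaxing integrality, the LP optimum is 61.41 at (a,b) = (1.88, 6.35), which is not an integer point.
(a,b)=(2,6) is feasible, giving 60.
(a,b)=(2,5) is feasible, giving 53.
(a,b)=(1,6) is feasible, giving 51.
The best lattice point is (2,6), giving 60.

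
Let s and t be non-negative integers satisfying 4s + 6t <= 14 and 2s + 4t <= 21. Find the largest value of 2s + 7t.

(s,t)=(0,2) is feasible, giving 14.
(s,t)=(1,1) is feasible, giving 9.
Maximum is 14 at (s,t)=(0,2).

14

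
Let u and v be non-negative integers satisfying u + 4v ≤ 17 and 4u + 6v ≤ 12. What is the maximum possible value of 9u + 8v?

(u,v)=(3,0) is feasible, giving 27.
(u,v)=(2,0) is feasible, giving 18.
Maximum is 27 at (u,v)=(3,0).

27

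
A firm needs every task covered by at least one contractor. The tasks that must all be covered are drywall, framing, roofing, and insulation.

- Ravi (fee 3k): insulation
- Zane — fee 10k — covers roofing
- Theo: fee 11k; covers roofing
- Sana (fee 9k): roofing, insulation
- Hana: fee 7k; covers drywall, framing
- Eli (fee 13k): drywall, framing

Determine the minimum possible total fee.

This is a weighted set-cover instance.
The greedy cost-per-new-task heuristic would pick Ravi, Hana, and Sana for 19, but a cheaper cover exists.
Choose Sana and Hana: together they cover drywall, framing, roofing, insulation — every task.
Total fee: 9 + 7 = 16.
No cover costs less than 16.

16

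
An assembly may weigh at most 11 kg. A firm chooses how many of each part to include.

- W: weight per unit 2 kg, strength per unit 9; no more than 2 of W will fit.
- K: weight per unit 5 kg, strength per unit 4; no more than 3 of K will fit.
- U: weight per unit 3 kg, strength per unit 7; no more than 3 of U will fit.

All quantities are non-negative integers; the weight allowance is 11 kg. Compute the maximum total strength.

32

W has the best ratio (9/2); taking only W gives at most 2×9 = 18 (stopped by the supply cap of 2).
Mixing does better — 2×W and 2×U: weight 10 ≤ 11, strength 2·9 + 2·7 = 32.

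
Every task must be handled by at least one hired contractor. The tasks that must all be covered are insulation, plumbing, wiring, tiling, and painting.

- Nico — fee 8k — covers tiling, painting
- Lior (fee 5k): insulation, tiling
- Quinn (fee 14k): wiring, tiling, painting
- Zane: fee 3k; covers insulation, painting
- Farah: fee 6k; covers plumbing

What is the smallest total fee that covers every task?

23

Choose Quinn, Zane, and Farah: together they cover insulation, plumbing, wiring, tiling, painting — every task.
Total fee: 14 + 3 + 6 = 23.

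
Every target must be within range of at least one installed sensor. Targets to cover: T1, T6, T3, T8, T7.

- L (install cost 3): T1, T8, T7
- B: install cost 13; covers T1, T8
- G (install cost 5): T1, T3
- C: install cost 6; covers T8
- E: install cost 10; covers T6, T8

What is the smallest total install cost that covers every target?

Choose L, G, and E: together they cover T1, T6, T3, T8, T7 — every target.
Total install cost: 3 + 5 + 10 = 18.

18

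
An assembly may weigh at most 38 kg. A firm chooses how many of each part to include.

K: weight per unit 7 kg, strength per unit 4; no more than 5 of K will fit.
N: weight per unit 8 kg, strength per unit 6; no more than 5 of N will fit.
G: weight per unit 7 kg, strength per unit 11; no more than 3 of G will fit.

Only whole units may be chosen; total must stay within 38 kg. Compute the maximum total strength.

1×K, 1×N, and 3×G: weight 36 ≤ 38, strength 1·4 + 1·6 + 3·11 = 43.
2×N and 3×G: weight 37 ≤ 38, strength 2·6 + 3·11 = 45.
Best is 45.

45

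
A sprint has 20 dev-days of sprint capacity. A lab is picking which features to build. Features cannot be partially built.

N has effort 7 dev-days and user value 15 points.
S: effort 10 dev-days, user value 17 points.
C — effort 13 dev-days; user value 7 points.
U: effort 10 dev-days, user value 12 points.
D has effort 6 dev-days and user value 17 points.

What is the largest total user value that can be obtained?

34

This is a 0-1 knapsack instance.
Take S and D: effort 10 + 6 = 16 ≤ 20, user value 17 + 17 = 34.
No other feasible combination does better.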